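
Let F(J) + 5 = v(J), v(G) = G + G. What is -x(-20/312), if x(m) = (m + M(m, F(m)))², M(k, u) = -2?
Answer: -25921/6084 ≈ -4.2605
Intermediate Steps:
v(G) = 2*G
F(J) = -5 + 2*J
x(m) = (-2 + m)² (x(m) = (m - 2)² = (-2 + m)²)
-x(-20/312) = -(-2 - 20/312)² = -(-2 - 20*1/312)² = -(-2 - 5/78)² = -(-161/78)² = -1*25921/6084 = -25921/6084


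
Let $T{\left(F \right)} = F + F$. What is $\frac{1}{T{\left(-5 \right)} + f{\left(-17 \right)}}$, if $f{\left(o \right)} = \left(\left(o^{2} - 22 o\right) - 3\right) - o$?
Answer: $\frac{1}{667} \approx 0.0014993$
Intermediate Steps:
$T{\left(F \right)} = 2 F$
$f{\left(o \right)} = -3 + o^{2} - 23 o$ ($f{\left(o \right)} = \left(-3 + o^{2} - 22 o\right) - o = -3 + o^{2} - 23 o$)
$\frac{1}{T{\left(-5 \right)} + f{\left(-17 \right)}} = \frac{1}{2 \left(-5\right) - \left(-388 - 289\right)} = \frac{1}{-10 + \left(-3 + 289 + 391\right)} = \frac{1}{-10 + 677} = \frac{1}{667}$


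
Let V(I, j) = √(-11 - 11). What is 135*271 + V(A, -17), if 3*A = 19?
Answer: 36585 + I*√22 ≈ 36585.0 + 4.6904*I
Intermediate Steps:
A = 19/3 (A = (⅓)*19 = 19/3 ≈ 6.3333)
V(I, j) = I*√22 (V(I, j) = √(-22) = I*√22)
135*271 + V(A, -17) = 135*271 + I*√22 = 36585 + I*√22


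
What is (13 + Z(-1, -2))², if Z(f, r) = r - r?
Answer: 169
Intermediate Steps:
Z(f, r) = 0
(13 + Z(-1, -2))² = (13 + 0)² = 13² = 169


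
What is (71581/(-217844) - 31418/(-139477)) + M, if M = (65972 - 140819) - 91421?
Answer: -5051927892281929/30384227588 ≈ -1.6627e+5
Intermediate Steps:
M = -166268 (M = -74847 - 91421 = -166268)
(71581/(-217844) - 31418/(-139477)) + M = (71581/(-217844) - 31418/(-139477)) - 166268 = (71581*(-1/217844) - 31418*(-1/139477)) - 166268 = (-71581/217844 + 31418/139477) - 166268 = -3139680345/30384227588 - 166268 = -5051927892281929/30384227588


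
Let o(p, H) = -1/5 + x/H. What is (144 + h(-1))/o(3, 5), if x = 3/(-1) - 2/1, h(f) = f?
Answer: -715/6 ≈ -119.17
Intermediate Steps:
x = -5 (x = 3*(-1) - 2*1 = -3 - 2 = -5)
o(p, H) = -⅕ - 5/H (o(p, H) = -1/5 - 5/H = -1*⅕ - 5/H = -⅕ - 5/H)
(144 + h(-1))/o(3, 5) = (144 - 1)/(((⅕)*(-25 - 1*5)/5)) = 143/((⅕)*(⅕)*(-25 - 5)) = 143/((⅕)*(⅕)*(-30)) = 143/(-6/5) = -⅚*143 = -715/6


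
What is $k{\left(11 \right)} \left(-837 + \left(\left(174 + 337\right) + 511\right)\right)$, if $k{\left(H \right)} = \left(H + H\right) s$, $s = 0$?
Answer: $0$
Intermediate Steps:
$k{\left(H \right)} = 0$ ($k{\left(H \right)} = \left(H + H\right) 0 = 2 H 0 = 0$)
$k{\left(11 \right)} \left(-837 + \left(\left(174 + 337\right) + 511\right)\right) = 0 \left(-837 + \left(\left(174 + 337\right) + 511\right)\right) = 0 \left(-837 + \left(511 + 511\right)\right) = 0 \left(-837 + 1022\right) = 0 \cdot 185 = 0$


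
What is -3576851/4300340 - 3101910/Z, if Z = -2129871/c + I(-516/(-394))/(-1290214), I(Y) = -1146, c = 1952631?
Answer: 2800480439898483884922211/983972143734939260 ≈ 2.8461e+6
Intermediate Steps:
Z = -457625277878/419885308839 (Z = -2129871/1952631 - 1146/(-1290214) = -2129871*1/1952631 - 1146*(-1/1290214) = -709957/650877 + 573/645107 = -457625277878/419885308839 ≈ -1.0899)
-3576851/4300340 - 3101910/Z = -3576851/4300340 - 3101910/(-457625277878/419885308839) = -3576851*1/4300340 - 3101910*(-419885308839/457625277878) = -3576851/4300340 + 651223219170391245/228812638939 = 2800480439898483884922211/983972143734939260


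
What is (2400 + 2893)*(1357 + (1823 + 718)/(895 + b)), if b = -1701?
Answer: 5775726893/806 ≈ 7.1659e+6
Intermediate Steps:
(2400 + 2893)*(1357 + (1823 + 718)/(895 + b)) = (2400 + 2893)*(1357 + (1823 + 718)/(895 - 1701)) = 5293*(1357 + 2541/(-806)) = 5293*(1357 + 2541*(-1/806)) = 5293*(1357 - 2541/806) = 5293*(1091201/806) = 5775726893/806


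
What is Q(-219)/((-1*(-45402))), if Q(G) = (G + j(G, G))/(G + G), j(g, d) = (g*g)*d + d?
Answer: 47963/90804 ≈ 0.52820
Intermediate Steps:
j(g, d) = d + d*g**2 (j(g, d) = g**2*d + d = d*g**2 + d = d + d*g**2)
Q(G) = (G + G*(1 + G**2))/(2*G) (Q(G) = (G + G*(1 + G**2))/(G + G) = (G + G*(1 + G**2))/((2*G)) = (G + G*(1 + G**2))*(1/(2*G)) = (G + G*(1 + G**2))/(2*G))
Q(-219)/((-1*(-45402))) = (1 + (1/2)*(-219)**2)/((-1*(-45402))) = (1 + (1/2)*47961)/45402 = (1 + 47961/2)*(1/45402) = (47963/2)*(1/45402) = 47963/90804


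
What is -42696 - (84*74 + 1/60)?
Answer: -2934721/60 ≈ -48912.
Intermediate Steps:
-42696 - (84*74 + 1/60) = -42696 - (6216 + 1/60) = -42696 - 1*372961/60 = -42696 - 372961/60 = -2934721/60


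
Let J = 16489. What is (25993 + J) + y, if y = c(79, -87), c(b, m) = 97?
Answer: 42579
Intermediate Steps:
y = 97
(25993 + J) + y = (25993 + 16489) + 97 = 42482 + 97 = 42579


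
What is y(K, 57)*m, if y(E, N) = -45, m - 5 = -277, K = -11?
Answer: 12240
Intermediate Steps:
m = -272 (m = 5 - 277 = -272)
y(K, 57)*m = -45*(-272) = 12240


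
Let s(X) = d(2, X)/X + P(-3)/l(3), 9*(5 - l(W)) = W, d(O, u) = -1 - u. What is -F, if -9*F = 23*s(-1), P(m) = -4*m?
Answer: 46/7 ≈ 6.5714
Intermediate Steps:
l(W) = 5 - W/9
s(X) = 18/7 + (-1 - X)/X (s(X) = (-1 - X)/X + (-4*(-3))/(5 - ⅑*3) = (-1 - X)/X + 12/(5 - ⅓) = (-1 - X)/X + 12/(14/3) = (-1 - X)/X + 12*(3/14) = (-1 - X)/X + 18/7 = 18/7 + (-1 - X)/X)
F = -46/7 (F = -23*(11/7 - 1/(-1))/9 = -23*(11/7 - 1*(-1))/9 = -23*(11/7 + 1)/9 = -23*18/(9*7) = -⅑*414/7 = -46/7 ≈ -6.5714)
-F = -1*(-46/7) = 46/7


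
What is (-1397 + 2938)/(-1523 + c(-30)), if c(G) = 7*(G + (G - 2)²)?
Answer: 1541/5435 ≈ 0.28353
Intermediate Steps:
c(G) = 7*G + 7*(-2 + G)² (c(G) = 7*(G + (-2 + G)²) = 7*G + 7*(-2 + G)²)
(-1397 + 2938)/(-1523 + c(-30)) = (-1397 + 2938)/(-1523 + (7*(-30) + 7*(-2 - 30)²)) = 1541/(-1523 + (-210 + 7*(-32)²)) = 1541/(-1523 + (-210 + 7*1024)) = 1541/(-1523 + (-210 + 7168)) = 1541/(-1523 + 6958) = 1541/5435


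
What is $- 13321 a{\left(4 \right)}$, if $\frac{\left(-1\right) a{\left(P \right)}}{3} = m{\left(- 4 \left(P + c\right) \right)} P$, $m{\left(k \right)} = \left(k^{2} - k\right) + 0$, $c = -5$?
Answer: $1918224$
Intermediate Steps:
$m{\left(k \right)} = k^{2} - k$
$a{\left(P \right)} = - 3 P \left(19 - 4 P\right) \left(20 - 4 P\right)$ ($a{\left(P \right)} = - 3 - 4 \left(P - 5\right) \left(-1 - 4 \left(P - 5\right)\right) P = - 3 - 4 \left(-5 + P\right) \left(-1 - 4 \left(-5 + P\right)\right) P = - 3 \left(20 - 4 P\right) \left(-1 - \left(-20 + 4 P\right)\right) P = - 3 \left(20 - 4 P\right) \left(19 - 4 P\right) P = - 3 \left(19 - 4 P\right) \left(20 - 4 P\right) P = - 3 P \left(19 - 4 P\right) \left(20 - 4 P\right)$)
$- 13321 a{\left(4 \right)} = - 13321 \left(\left(-12\right) 4 \left(-19 + 4 \cdot 4\right) \left(-5 + 4\right)\right) = - 13321 \left(\left(-12\right) 4 \left(-19 + 16\right) \left(-1\right)\right) = - 13321 \left(\left(-12\right) 4 \left(-3\right) \left(-1\right)\right) = \left(-13321\right) \left(-144\right) = 1918224$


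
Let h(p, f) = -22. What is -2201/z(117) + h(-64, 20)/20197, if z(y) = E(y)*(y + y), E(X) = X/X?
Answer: -44458745/4726098 ≈ -9.4071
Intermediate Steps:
E(X) = 1
z(y) = 2*y (z(y) = 1*(y + y) = 1*(2*y) = 2*y)
-2201/z(117) + h(-64, 20)/20197 = -2201/(2*117) - 22/20197 = -2201/234 - 22*1/20197 = -2201*1/234 - 22/20197 = -2201/234 - 22/20197 = -44458745/4726098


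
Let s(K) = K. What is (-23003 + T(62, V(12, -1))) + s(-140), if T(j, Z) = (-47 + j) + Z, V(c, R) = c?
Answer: -23116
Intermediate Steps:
T(j, Z) = -47 + Z + j
(-23003 + T(62, V(12, -1))) + s(-140) = (-23003 + (-47 + 12 + 62)) - 140 = (-23003 + 27) - 140 = -22976 - 140 = -23116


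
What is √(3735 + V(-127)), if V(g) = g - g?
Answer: 3*√415 ≈ 61.115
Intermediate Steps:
V(g) = 0
√(3735 + V(-127)) = √(3735 + 0) = √3735 = 3*√415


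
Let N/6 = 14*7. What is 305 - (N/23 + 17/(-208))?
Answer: 1337207/4784 ≈ 279.52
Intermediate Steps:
N = 588 (N = 6*(14*7) = 6*98 = 588)
305 - (N/23 + 17/(-208)) = 305 - (588/23 + 17/(-208)) = 305 - (588*(1/23) + 17*(-1/208)) = 305 - (588/23 - 17/208) = 305 - 1*121913/4784 = 305 - 121913/4784 = 1337207/4784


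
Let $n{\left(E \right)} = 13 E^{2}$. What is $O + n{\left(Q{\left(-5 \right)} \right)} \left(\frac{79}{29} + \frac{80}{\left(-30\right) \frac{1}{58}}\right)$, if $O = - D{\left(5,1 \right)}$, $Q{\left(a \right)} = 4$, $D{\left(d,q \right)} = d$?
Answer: $- \frac{2749987}{87} \approx -31609.0$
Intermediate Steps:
$O = -5$ ($O = \left(-1\right) 5 = -5$)
$O + n{\left(Q{\left(-5 \right)} \right)} \left(\frac{79}{29} + \frac{80}{\left(-30\right) \frac{1}{58}}\right) = -5 + 13 \cdot 4^{2} \left(\frac{79}{29} + \frac{80}{\left(-30\right) \frac{1}{58}}\right) = -5 + 13 \cdot 16 \left(79 \cdot \frac{1}{29} + \frac{80}{\left(-30\right) \frac{1}{58}}\right) = -5 + 208 \left(\frac{79}{29} + \frac{80}{- \frac{15}{29}}\right) = -5 + 208 \left(\frac{79}{29} + 80 \left(- \frac{29}{15}\right)\right) = -5 + 208 \left(\frac{79}{29} - \frac{464}{3}\right) = -5 + 208 \left(- \frac{13219}{87}\right) = -5 - \frac{2749552}{87} = - \frac{2749987}{87}$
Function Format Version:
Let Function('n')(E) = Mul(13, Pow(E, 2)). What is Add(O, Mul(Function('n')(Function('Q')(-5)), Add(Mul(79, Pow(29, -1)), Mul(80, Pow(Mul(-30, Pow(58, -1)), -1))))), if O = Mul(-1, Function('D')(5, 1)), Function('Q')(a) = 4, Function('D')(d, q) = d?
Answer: Rational(-2749987, 87) ≈ -31609.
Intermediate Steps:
O = -5 (O = Mul(-1, 5) = -5)
Add(O, Mul(Function('n')(Function('Q')(-5)), Add(Mul(79, Pow(29, -1)), Mul(80, Pow(Mul(-30, Pow(58, -1)), -1))))) = Add(-5, Mul(Mul(13, Pow(4, 2)), Add(Mul(79, Pow(29, -1)), Mul(80, Pow(Mul(-30, Pow(58, -1)), -1))))) = Add(-5, Mul(Mul(13, 16), Add(Mul(79, Rational(1, 29)), Mul(80, Pow(Mul(-30, Rational(1, 58)), -1))))) = Add(-5, Mul(208, Add(Rational(79, 29), Mul(80, Pow(Rational(-15, 29), -1))))) = Add(-5, Mul(208, Add(Rational(79, 29), Mul(80, Rational(-29, 15))))) = Add(-5, Mul(208, Add(Rational(79, 29), Rational(-464, 3)))) = Add(-5, Mul(208, Rational(-13219, 87))) = Add(-5, Rational(-2749552, 87)) = Rational(-2749987, 87)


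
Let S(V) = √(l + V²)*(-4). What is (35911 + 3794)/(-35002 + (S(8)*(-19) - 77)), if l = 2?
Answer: -8441283/7455485 - 201172*√66/82010335 ≈ -1.1522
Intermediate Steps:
S(V) = -4*√(2 + V²) (S(V) = √(2 + V²)*(-4) = -4*√(2 + V²))
(35911 + 3794)/(-35002 + (S(8)*(-19) - 77)) = (35911 + 3794)/(-35002 + (-4*√(2 + 8²)*(-19) - 77)) = 39705/(-35002 + (-4*√(2 + 64)*(-19) - 77)) = 39705/(-35002 + (-4*√66*(-19) - 77)) = 39705/(-35002 + (76*√66 - 77)) = 39705/(-35002 + (-77 + 76*√66)) = 39705/(-35079 + 76*√66)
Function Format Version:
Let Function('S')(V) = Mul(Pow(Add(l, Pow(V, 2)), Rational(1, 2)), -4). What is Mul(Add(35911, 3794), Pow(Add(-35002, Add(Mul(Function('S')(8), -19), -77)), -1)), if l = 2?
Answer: Add(Rational(-8441283, 7455485), Mul(Rational(-201172, 82010335), Pow(66, Rational(1, 2)))) ≈ -1.1522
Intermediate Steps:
Function('S')(V) = Mul(-4, Pow(Add(2, Pow(V, 2)), Rational(1, 2))) (Function('S')(V) = Mul(Pow(Add(2, Pow(V, 2)), Rational(1, 2)), -4) = Mul(-4, Pow(Add(2, Pow(V, 2)), Rational(1, 2))))
Mul(Add(35911, 3794), Pow(Add(-35002, Add(Mul(Function('S')(8), -19), -77)), -1)) = Mul(Add(35911, 3794), Pow(Add(-35002, Add(Mul(Mul(-4, Pow(Add(2, Pow(8, 2)), Rational(1, 2))), -19), -77)), -1)) = Mul(39705, Pow(Add(-35002, Add(Mul(Mul(-4, Pow(Add(2, 64), Rational(1, 2))), -19), -77)), -1)) = Mul(39705, Pow(Add(-35002, Add(Mul(Mul(-4, Pow(66, Rational(1, 2))), -19), -77)), -1)) = Mul(39705, Pow(Add(-35002, Add(Mul(76, Pow(66, Rational(1, 2))), -77)), -1)) = Mul(39705, Pow(Add(-35002, Add(-77, Mul(76, Pow(66, Rational(1, 2))))), -1)) = Mul(39705, Pow(Add(-35079, Mul(76, Pow(66, Rational(1, 2)))), -1))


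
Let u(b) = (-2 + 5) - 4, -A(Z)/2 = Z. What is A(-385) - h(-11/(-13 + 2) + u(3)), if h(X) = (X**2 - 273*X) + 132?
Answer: 638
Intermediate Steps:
A(Z) = -2*Z
u(b) = -1 (u(b) = 3 - 4 = -1)
h(X) = 132 + X**2 - 273*X
A(-385) - h(-11/(-13 + 2) + u(3)) = -2*(-385) - (132 + (-11/(-13 + 2) - 1)**2 - 273*(-11/(-13 + 2) - 1)) = 770 - (132 + (-11/(-11) - 1)**2 - 273*(-11/(-11) - 1)) = 770 - (132 + (-11*(-1/11) - 1)**2 - 273*(-11*(-1/11) - 1)) = 770 - (132 + (1 - 1)**2 - 273*(1 - 1)) = 770 - (132 + 0**2 - 273*0) = 770 - (132 + 0 + 0) = 770 - 1*132 = 770 - 132 = 638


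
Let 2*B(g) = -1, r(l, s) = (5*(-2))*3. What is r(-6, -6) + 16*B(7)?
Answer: -38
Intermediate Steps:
r(l, s) = -30 (r(l, s) = -10*3 = -30)
B(g) = -½ (B(g) = (½)*(-1) = -½)
r(-6, -6) + 16*B(7) = -30 + 16*(-½) = -30 - 8 = -38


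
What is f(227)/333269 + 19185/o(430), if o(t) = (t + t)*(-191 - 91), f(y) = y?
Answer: -422580915/5388293192 ≈ -0.078426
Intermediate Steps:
o(t) = -564*t (o(t) = (2*t)*(-282) = -564*t)
f(227)/333269 + 19185/o(430) = 227/333269 + 19185/((-564*430)) = 227*(1/333269) + 19185/(-242520) = 227/333269 + 19185*(-1/242520) = 227/333269 - 1279/16168 = -422580915/5388293192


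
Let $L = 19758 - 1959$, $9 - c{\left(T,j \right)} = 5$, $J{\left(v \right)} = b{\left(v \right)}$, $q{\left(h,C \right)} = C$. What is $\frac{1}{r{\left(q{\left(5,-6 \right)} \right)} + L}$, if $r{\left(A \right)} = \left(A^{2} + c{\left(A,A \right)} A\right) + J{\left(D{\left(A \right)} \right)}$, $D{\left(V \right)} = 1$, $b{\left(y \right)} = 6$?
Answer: $\frac{1}{17817} \approx 5.6126 \cdot 10^{-5}$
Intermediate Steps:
$J{\left(v \right)} = 6$
$c{\left(T,j \right)} = 4$ ($c{\left(T,j \right)} = 9 - 5 = 4$)
$r{\left(A \right)} = 6 + A^{2} + 4 A$ ($r{\left(A \right)} = \left(A^{2} + 4 A\right) + 6 = 6 + A^{2} + 4 A$)
$L = 17799$
$\frac{1}{r{\left(q{\left(5,-6 \right)} \right)} + L} = \frac{1}{\left(6 + \left(-6\right)^{2} + 4 \left(-6\right)\right) + 17799} = \frac{1}{\left(6 + 36 - 24\right) + 17799} = \frac{1}{18 + 17799} = \frac{1}{17817}$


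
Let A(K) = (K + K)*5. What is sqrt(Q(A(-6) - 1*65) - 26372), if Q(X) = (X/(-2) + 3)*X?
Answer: I*sqrt(138238)/2 ≈ 185.9*I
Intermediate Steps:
A(K) = 10*K (A(K) = (2*K)*5 = 10*K)
Q(X) = X*(3 - X/2) (Q(X) = (X*(-1/2) + 3)*X = (-X/2 + 3)*X = (3 - X/2)*X = X*(3 - X/2))
sqrt(Q(A(-6) - 1*65) - 26372) = sqrt((10*(-6) - 1*65)*(6 - (10*(-6) - 1*65))/2 - 26372) = sqrt((-60 - 65)*(6 - (-60 - 65))/2 - 26372) = sqrt((1/2)*(-125)*(6 - 1*(-125)) - 26372) = sqrt((1/2)*(-125)*(6 + 125) - 26372) = sqrt((1/2)*(-125)*131 - 26372) = sqrt(-16375/2 - 26372) = sqrt(-69119/2) = I*sqrt(138238)/2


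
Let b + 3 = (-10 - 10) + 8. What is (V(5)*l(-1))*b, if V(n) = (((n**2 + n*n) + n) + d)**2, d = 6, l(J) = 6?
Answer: -334890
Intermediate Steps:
V(n) = (6 + n + 2*n**2)**2 (V(n) = (((n**2 + n*n) + n) + 6)**2 = (((n**2 + n**2) + n) + 6)**2 = ((2*n**2 + n) + 6)**2 = ((n + 2*n**2) + 6)**2 = (6 + n + 2*n**2)**2)
b = -15 (b = -3 + ((-10 - 10) + 8) = -3 + (-20 + 8) = -3 - 12 = -15)
(V(5)*l(-1))*b = ((6 + 5 + 2*5**2)**2*6)*(-15) = ((6 + 5 + 2*25)**2*6)*(-15) = ((6 + 5 + 50)**2*6)*(-15) = (61**2*6)*(-15) = (3721*6)*(-15) = 22326*(-15) = -334890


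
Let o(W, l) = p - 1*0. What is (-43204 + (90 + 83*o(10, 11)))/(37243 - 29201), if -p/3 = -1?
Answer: -42865/8042 ≈ -5.3301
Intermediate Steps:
p = 3 (p = -3*(-1) = 3)
o(W, l) = 3 (o(W, l) = 3 - 1*0 = 3 + 0 = 3)
(-43204 + (90 + 83*o(10, 11)))/(37243 - 29201) = (-43204 + (90 + 83*3))/(37243 - 29201) = (-43204 + (90 + 249))/8042 = (-43204 + 339)*(1/8042) = -42865*1/8042 = -42865/8042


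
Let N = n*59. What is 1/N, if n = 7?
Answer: 1/413 ≈ 0.0024213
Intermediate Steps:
N = 413 (N = 7*59 = 413)
1/N = 1/413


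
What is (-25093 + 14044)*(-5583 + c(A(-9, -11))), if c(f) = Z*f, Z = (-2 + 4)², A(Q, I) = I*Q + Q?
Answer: 57708927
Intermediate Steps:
A(Q, I) = Q + I*Q
Z = 4 (Z = 2² = 4)
c(f) = 4*f
(-25093 + 14044)*(-5583 + c(A(-9, -11))) = (-25093 + 14044)*(-5583 + 4*(-9*(1 - 11))) = -11049*(-5583 + 4*(-9*(-10))) = -11049*(-5583 + 4*90) = -11049*(-5583 + 360) = -11049*(-5223) = 57708927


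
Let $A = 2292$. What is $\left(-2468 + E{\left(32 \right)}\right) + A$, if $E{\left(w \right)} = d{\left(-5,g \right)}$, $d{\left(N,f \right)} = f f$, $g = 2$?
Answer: $-172$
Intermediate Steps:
$d{\left(N,f \right)} = f^{2}$
$E{\left(w \right)} = 4$ ($E{\left(w \right)} = 2^{2} = 4$)
$\left(-2468 + E{\left(32 \right)}\right) + A = \left(-2468 + 4\right) + 2292 = -2464 + 2292 = -172$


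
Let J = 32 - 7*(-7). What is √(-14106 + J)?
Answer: 5*I*√561 ≈ 118.43*I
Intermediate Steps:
J = 81 (J = 32 + 49 = 81)
√(-14106 + J) = √(-14106 + 81) = √(-14025) = 5*I*√561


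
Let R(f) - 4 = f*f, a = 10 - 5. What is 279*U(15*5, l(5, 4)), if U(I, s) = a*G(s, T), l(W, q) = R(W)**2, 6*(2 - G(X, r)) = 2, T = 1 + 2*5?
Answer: 2325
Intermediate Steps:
T = 11 (T = 1 + 10 = 11)
G(X, r) = 5/3 (G(X, r) = 2 - 1/6*2 = 2 - 1/3 = 5/3)
a = 5
R(f) = 4 + f**2 (R(f) = 4 + f*f = 4 + f**2)
l(W, q) = (4 + W**2)**2
U(I, s) = 25/3 (U(I, s) = 5*(5/3) = 25/3)
279*U(15*5, l(5, 4)) = 279*(25/3) = 2325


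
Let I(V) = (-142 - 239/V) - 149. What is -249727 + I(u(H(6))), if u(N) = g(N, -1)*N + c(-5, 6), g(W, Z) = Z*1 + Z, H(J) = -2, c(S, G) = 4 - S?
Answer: -3250473/13 ≈ -2.5004e+5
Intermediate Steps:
g(W, Z) = 2*Z (g(W, Z) = Z + Z = 2*Z)
u(N) = 9 - 2*N (u(N) = (2*(-1))*N + (4 - 1*(-5)) = -2*N + (4 + 5) = -2*N + 9 = 9 - 2*N)
I(V) = -291 - 239/V
-249727 + I(u(H(6))) = -249727 + (-291 - 239/(9 - 2*(-2))) = -249727 + (-291 - 239/(9 + 4)) = -249727 + (-291 - 239/13) = -249727 - 4022/13 = -3250473/13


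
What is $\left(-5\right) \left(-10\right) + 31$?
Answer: $81$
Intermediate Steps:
$\left(-5\right) \left(-10\right) + 31 = 50 + 31 = 81$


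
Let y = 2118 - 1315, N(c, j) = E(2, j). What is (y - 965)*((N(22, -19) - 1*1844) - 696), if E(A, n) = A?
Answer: 411156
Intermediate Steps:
N(c, j) = 2
y = 803
(y - 965)*((N(22, -19) - 1*1844) - 696) = (803 - 965)*((2 - 1*1844) - 696) = -162*((2 - 1844) - 696) = -162*(-1842 - 696) = -162*(-2538) = 411156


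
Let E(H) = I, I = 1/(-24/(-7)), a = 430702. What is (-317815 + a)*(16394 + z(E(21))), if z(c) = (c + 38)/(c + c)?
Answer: 26013115845/14 ≈ 1.8581e+9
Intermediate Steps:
I = 7/24 (I = 1/(-24*(-⅐)) = 1/(24/7) = 7/24 ≈ 0.29167)
E(H) = 7/24
z(c) = (38 + c)/(2*c) (z(c) = (38 + c)/((2*c)) = (38 + c)*(1/(2*c)) = (38 + c)/(2*c))
(-317815 + a)*(16394 + z(E(21))) = (-317815 + 430702)*(16394 + (38 + 7/24)/(2*(7/24))) = 112887*(16394 + (½)*(24/7)*(919/24)) = 112887*(16394 + 919/14) = 112887*(230435/14) = 26013115845/14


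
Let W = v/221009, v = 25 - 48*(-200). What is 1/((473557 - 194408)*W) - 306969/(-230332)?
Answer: 824818015737113/618858119379500 ≈ 1.3328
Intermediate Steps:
v = 9625 (v = 25 + 9600 = 9625)
W = 9625/221009 ≈ 0.043550
1/((473557 - 194408)*W) - 306969/(-230332) = 1/((473557 - 194408)*(9625/221009)) - 306969/(-230332) = (221009/9625)/279149 - 306969*(-1/230332) = (1/279149)*(221009/9625) + 306969/230332 = 221009/2686809125 + 306969/230332 = 824818015737113/618858119379500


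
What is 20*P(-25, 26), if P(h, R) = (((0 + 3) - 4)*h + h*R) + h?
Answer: -13000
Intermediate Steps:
P(h, R) = R*h (P(h, R) = ((3 - 4)*h + R*h) + h = (-h + R*h) + h = R*h)
20*P(-25, 26) = 20*(26*(-25)) = 20*(-650) = -13000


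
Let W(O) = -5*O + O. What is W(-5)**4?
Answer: 160000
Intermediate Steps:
W(O) = -4*O
W(-5)**4 = (-4*(-5))**4 = 20**4 = 160000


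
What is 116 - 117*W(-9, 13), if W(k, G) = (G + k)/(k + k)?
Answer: 142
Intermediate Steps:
W(k, G) = (G + k)/(2*k) (W(k, G) = (G + k)/((2*k)) = (G + k)*(1/(2*k)) = (G + k)/(2*k))
116 - 117*W(-9, 13) = 116 - 117*(13 - 9)/(2*(-9)) = 116 - 117*(-1)*4/(2*9) = 116 - 117*(-2/9) = 116 + 26 = 142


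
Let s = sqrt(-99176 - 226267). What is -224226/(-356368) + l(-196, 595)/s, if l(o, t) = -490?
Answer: 112113/178184 + 490*I*sqrt(325443)/325443 ≈ 0.6292 + 0.85893*I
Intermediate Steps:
s = I*sqrt(325443) (s = sqrt(-325443) = I*sqrt(325443) ≈ 570.48*I)
-224226/(-356368) + l(-196, 595)/s = -224226/(-356368) - 490*(-I*sqrt(325443)/325443) = -224226*(-1/356368) - (-490)*I*sqrt(325443)/325443 = 112113/178184 + 490*I*sqrt(325443)/325443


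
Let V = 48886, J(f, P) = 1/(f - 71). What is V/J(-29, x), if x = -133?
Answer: -4888600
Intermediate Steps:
J(f, P) = 1/(-71 + f)
V/J(-29, x) = 48886/(1/(-71 - 29)) = 48886/(1/(-100)) = 48886/(-1/100) = 48886*(-100) = -4888600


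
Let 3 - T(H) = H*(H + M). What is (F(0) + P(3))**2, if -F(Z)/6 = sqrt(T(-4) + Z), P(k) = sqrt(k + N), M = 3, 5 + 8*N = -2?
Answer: (sqrt(34) - 24*I)**2/16 ≈ -33.875 - 17.493*I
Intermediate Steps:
N = -7/8 (N = -5/8 + (1/8)*(-2) = -5/8 - 1/4 = -7/8 ≈ -0.87500)
T(H) = 3 - H*(3 + H) (T(H) = 3 - H*(H + 3) = 3 - H*(3 + H))
P(k) = sqrt(-7/8 + k) (P(k) = sqrt(k - 7/8) = sqrt(-7/8 + k))
F(Z) = -6*sqrt(-1 + Z) (F(Z) = -6*sqrt((3 - 1*(-4)**2 - 3*(-4)) + Z) = -6*sqrt((3 - 1*16 + 12) + Z) = -6*sqrt((3 - 16 + 12) + Z) = -6*sqrt(-1 + Z))
(F(0) + P(3))**2 = (-6*sqrt(-1 + 0) + sqrt(-14 + 16*3)/4)**2 = (-6*I + sqrt(-14 + 48)/4)**2 = (-6*I + sqrt(34)/4)**2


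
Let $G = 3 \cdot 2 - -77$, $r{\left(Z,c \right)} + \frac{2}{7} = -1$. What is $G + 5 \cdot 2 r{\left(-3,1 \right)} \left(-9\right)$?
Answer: $\frac{1391}{7} \approx 198.71$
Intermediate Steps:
$r{\left(Z,c \right)} = - \frac{9}{7}$ ($r{\left(Z,c \right)} = - \frac{2}{7} - 1 = - \frac{9}{7}$)
$G = 83$ ($G = 6 + 77 = 83$)
$G + 5 \cdot 2 r{\left(-3,1 \right)} \left(-9\right) = 83 + 5 \cdot 2 \left(- \frac{9}{7}\right) \left(-9\right) = 83 + 10 \left(- \frac{9}{7}\right) \left(-9\right) = 83 - - \frac{810}{7} = 83 + \frac{810}{7} = \frac{1391}{7}$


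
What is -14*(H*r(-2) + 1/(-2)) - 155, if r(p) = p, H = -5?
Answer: -288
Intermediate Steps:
-14*(H*r(-2) + 1/(-2)) - 155 = -14*(-5*(-2) + 1/(-2)) - 155 = -14*(10 - ½) - 155 = -14*19/2 - 155 = -133 - 155 = -288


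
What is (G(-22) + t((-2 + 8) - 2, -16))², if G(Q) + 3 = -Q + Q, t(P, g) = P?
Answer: 1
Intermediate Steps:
G(Q) = -3 (G(Q) = -3 + (-Q + Q) = -3 + 0 = -3)
(G(-22) + t((-2 + 8) - 2, -16))² = (-3 + ((-2 + 8) - 2))² = (-3 + (6 - 2))² = (-3 + 4)² = 1² = 1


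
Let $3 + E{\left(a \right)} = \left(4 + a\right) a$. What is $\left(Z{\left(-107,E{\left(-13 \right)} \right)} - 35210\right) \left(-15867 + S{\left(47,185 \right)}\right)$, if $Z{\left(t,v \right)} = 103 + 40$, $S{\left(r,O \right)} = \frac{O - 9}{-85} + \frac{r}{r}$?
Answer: $\frac{47297878662}{85} \approx 5.5645 \cdot 10^{8}$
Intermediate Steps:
$S{\left(r,O \right)} = \frac{94}{85} - \frac{O}{85}$ ($S{\left(r,O \right)} = \left(O - 9\right) \left(- \frac{1}{85}\right) + 1 = \left(-9 + O\right) \left(- \frac{1}{85}\right) + 1 = \left(\frac{9}{85} - \frac{O}{85}\right) + 1 = \frac{94}{85} - \frac{O}{85}$)
$E{\left(a \right)} = -3 + a \left(4 + a\right)$ ($E{\left(a \right)} = -3 + \left(4 + a\right) a = -3 + a \left(4 + a\right)$)
$Z{\left(t,v \right)} = 143$
$\left(Z{\left(-107,E{\left(-13 \right)} \right)} - 35210\right) \left(-15867 + S{\left(47,185 \right)}\right) = \left(143 - 35210\right) \left(-15867 + \left(\frac{94}{85} - \frac{37}{17}\right)\right) = - 35067 \left(-15867 + \left(\frac{94}{85} - \frac{37}{17}\right)\right) = - 35067 \left(-15867 - \frac{91}{85}\right) = \left(-35067\right) \left(- \frac{1348786}{85}\right) = \frac{47297878662}{85}$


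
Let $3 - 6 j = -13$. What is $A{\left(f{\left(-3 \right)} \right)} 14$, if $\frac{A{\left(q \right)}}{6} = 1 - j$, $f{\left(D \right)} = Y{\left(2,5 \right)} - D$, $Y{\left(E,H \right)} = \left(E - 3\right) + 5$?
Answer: $-140$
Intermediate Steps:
$j = \frac{8}{3}$ ($j = \frac{1}{2} - - \frac{13}{6} = \frac{1}{2} + \frac{13}{6} = \frac{8}{3} \approx 2.6667$)
$Y{\left(E,H \right)} = 2 + E$ ($Y{\left(E,H \right)} = \left(-3 + E\right) + 5 = 2 + E$)
$f{\left(D \right)} = 4 - D$ ($f{\left(D \right)} = \left(2 + 2\right) - D = 4 - D$)
$A{\left(q \right)} = -10$ ($A{\left(q \right)} = 6 \left(1 - \frac{8}{3}\right) = 6 \left(- \frac{5}{3}\right) = -10$)
$A{\left(f{\left(-3 \right)} \right)} 14 = \left(-10\right) 14 = -140$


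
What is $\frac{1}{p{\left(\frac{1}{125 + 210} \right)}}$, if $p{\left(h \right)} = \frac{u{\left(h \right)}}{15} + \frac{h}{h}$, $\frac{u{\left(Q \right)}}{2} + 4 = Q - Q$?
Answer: $\frac{15}{7} \approx 2.1429$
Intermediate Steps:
$u{\left(Q \right)} = -8$ ($u{\left(Q \right)} = -8 + 2 \left(Q - Q\right) = -8 + 2 \cdot 0 = -8 + 0 = -8$)
$p{\left(h \right)} = \frac{7}{15}$ ($p{\left(h \right)} = - \frac{8}{15} + \frac{h}{h} = \left(-8\right) \frac{1}{15} + 1 = - \frac{8}{15} + 1 = \frac{7}{15}$)
$\frac{1}{p{\left(\frac{1}{125 + 210} \right)}} = \frac{1}{\frac{7}{15}} = \frac{15}{7}$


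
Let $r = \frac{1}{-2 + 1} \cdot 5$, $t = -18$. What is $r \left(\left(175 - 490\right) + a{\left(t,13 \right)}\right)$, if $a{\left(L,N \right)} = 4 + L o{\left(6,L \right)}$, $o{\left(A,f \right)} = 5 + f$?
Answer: $385$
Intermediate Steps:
$a{\left(L,N \right)} = 4 + L \left(5 + L\right)$
$r = -5$ ($r = \frac{1}{-1} \cdot 5 = \left(-1\right) 5 = -5$)
$r \left(\left(175 - 490\right) + a{\left(t,13 \right)}\right) = - 5 \left(\left(175 - 490\right) - \left(-4 + 18 \left(5 - 18\right)\right)\right) = - 5 \left(-315 + \left(4 - -234\right)\right) = - 5 \left(-315 + \left(4 + 234\right)\right) = - 5 \left(-315 + 238\right) = \left(-5\right) \left(-77\right) = 385$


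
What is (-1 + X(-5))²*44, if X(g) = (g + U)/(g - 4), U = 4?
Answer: 2816/81 ≈ 34.765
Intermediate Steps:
X(g) = (4 + g)/(-4 + g) (X(g) = (g + 4)/(g - 4) = (4 + g)/(-4 + g))
(-1 + X(-5))²*44 = (-1 + (4 - 5)/(-4 - 5))²*44 = (-1 - 1/(-9))²*44 = (-1 - ⅑*(-1))²*44 = (-1 + ⅑)²*44 = (-8/9)²*44 = (64/81)*44 = 2816/81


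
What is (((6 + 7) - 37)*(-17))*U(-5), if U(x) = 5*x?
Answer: -10200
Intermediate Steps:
(((6 + 7) - 37)*(-17))*U(-5) = (((6 + 7) - 37)*(-17))*(5*(-5)) = ((13 - 37)*(-17))*(-25) = -24*(-17)*(-25) = 408*(-25) = -10200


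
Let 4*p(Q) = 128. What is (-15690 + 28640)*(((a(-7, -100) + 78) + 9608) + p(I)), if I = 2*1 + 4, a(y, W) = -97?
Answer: 124591950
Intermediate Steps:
I = 6 (I = 2 + 4 = 6)
p(Q) = 32 (p(Q) = (1/4)*128 = 32)
(-15690 + 28640)*(((a(-7, -100) + 78) + 9608) + p(I)) = (-15690 + 28640)*(((-97 + 78) + 9608) + 32) = 12950*((-19 + 9608) + 32) = 12950*(9589 + 32) = 12950*9621 = 124591950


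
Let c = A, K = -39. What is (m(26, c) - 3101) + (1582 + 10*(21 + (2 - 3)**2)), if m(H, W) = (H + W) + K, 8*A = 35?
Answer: -10461/8 ≈ -1307.6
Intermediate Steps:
A = 35/8 (A = (1/8)*35 = 35/8 ≈ 4.3750)
c = 35/8 ≈ 4.3750
m(H, W) = -39 + H + W (m(H, W) = (H + W) - 39 = -39 + H + W)
(m(26, c) - 3101) + (1582 + 10*(21 + (2 - 3)**2)) = ((-39 + 26 + 35/8) - 3101) + (1582 + 10*(21 + (2 - 3)**2)) = (-69/8 - 3101) + (1582 + 10*(21 + (-1)**2)) = -24877/8 + (1582 + 10*(21 + 1)) = -24877/8 + (1582 + 10*22) = -24877/8 + (1582 + 220) = -24877/8 + 1802 = -10461/8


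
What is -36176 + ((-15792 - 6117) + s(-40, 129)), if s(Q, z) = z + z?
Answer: -57827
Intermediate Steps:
s(Q, z) = 2*z
-36176 + ((-15792 - 6117) + s(-40, 129)) = -36176 + ((-15792 - 6117) + 2*129) = -36176 + (-21909 + 258) = -36176 - 21651 = -57827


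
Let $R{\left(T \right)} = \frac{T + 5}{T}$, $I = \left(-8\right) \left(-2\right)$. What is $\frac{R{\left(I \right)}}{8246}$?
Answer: $\frac{3}{18848} \approx 0.00015917$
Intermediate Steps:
$I = 16$
$R{\left(T \right)} = \frac{5 + T}{T}$
$\frac{R{\left(I \right)}}{8246} = \frac{\frac{1}{16} \left(5 + 16\right)}{8246} = \frac{1}{16} \cdot 21 \cdot \frac{1}{8246} = \frac{21}{16} \cdot \frac{1}{8246} = \frac{3}{18848}$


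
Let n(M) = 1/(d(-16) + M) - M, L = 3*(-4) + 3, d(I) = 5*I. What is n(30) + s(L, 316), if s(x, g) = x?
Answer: -1951/50 ≈ -39.020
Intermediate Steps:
L = -9 (L = -12 + 3 = -9)
n(M) = 1/(-80 + M) - M (n(M) = 1/(5*(-16) + M) - M = 1/(-80 + M) - M)
n(30) + s(L, 316) = (1 - 1*30² + 80*30)/(-80 + 30) - 9 = (1 - 1*900 + 2400)/(-50) - 9 = -(1 - 900 + 2400)/50 - 9 = -1/50*1501 - 9 = -1501/50 - 9 = -1951/50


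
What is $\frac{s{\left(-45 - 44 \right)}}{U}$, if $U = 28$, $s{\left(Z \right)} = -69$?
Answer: $- \frac{69}{28} \approx -2.4643$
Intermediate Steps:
$\frac{s{\left(-45 - 44 \right)}}{U} = - \frac{69}{28}$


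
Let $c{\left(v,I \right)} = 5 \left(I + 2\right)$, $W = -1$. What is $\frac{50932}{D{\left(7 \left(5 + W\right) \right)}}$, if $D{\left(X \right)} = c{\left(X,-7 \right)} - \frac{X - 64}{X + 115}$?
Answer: $- \frac{7283276}{3539} \approx -2058.0$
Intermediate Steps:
$c{\left(v,I \right)} = 10 + 5 I$ ($c{\left(v,I \right)} = 5 \left(2 + I\right) = 10 + 5 I$)
$D{\left(X \right)} = -25 - \frac{-64 + X}{115 + X}$ ($D{\left(X \right)} = \left(10 + 5 \left(-7\right)\right) - \frac{X - 64}{X + 115} = \left(10 - 35\right) - \frac{-64 + X}{115 + X} = -25 - \frac{-64 + X}{115 + X}$)
$\frac{50932}{D{\left(7 \left(5 + W\right) \right)}} = \frac{50932}{\frac{1}{115 + 7 \left(5 - 1\right)} \left(-2811 - 26 \cdot 7 \left(5 - 1\right)\right)} = \frac{50932}{\frac{1}{115 + 7 \cdot 4} \left(-2811 - 26 \cdot 7 \cdot 4\right)} = \frac{50932}{\frac{1}{115 + 28} \left(-2811 - 728\right)} = \frac{50932}{\frac{1}{143} \left(-2811 - 728\right)} = \frac{50932}{\frac{1}{143} \left(-3539\right)} = \frac{50932}{- \frac{3539}{143}} = 50932 \left(- \frac{143}{3539}\right) = - \frac{7283276}{3539}$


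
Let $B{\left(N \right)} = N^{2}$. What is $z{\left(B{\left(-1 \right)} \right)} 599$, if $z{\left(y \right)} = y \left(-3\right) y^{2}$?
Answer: $-1797$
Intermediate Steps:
$z{\left(y \right)} = - 3 y^{3}$ ($z{\left(y \right)} = - 3 y y^{2} = - 3 y^{3}$)
$z{\left(B{\left(-1 \right)} \right)} 599 = - 3 \left(\left(-1\right)^{2}\right)^{3} \cdot 599 = - 3 \cdot 1^{3} \cdot 599 = \left(-3\right) 1 \cdot 599 = \left(-3\right) 599 = -1797$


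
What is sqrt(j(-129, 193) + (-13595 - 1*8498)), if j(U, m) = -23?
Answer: 2*I*sqrt(5529) ≈ 148.71*I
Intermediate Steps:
sqrt(j(-129, 193) + (-13595 - 1*8498)) = sqrt(-23 + (-13595 - 1*8498)) = sqrt(-23 + (-13595 - 8498)) = sqrt(-23 - 22093) = sqrt(-22116) = 2*I*sqrt(5529)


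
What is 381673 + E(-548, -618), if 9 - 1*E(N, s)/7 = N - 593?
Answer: 389723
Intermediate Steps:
E(N, s) = 4214 - 7*N (E(N, s) = 63 - 7*(N - 593) = 63 - 7*(-593 + N) = 63 + (4151 - 7*N) = 4214 - 7*N)
381673 + E(-548, -618) = 381673 + (4214 - 7*(-548)) = 381673 + (4214 + 3836) = 381673 + 8050 = 389723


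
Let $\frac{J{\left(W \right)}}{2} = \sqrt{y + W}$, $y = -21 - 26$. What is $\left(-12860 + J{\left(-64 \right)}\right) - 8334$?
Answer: $-21194 + 2 i \sqrt{111} \approx -21194.0 + 21.071 i$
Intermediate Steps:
$y = -47$ ($y = -21 - 26 = -47$)
$J{\left(W \right)} = 2 \sqrt{-47 + W}$
$\left(-12860 + J{\left(-64 \right)}\right) - 8334 = \left(-12860 + 2 \sqrt{-47 - 64}\right) - 8334 = \left(-12860 + 2 \sqrt{-111}\right) - 8334 = \left(-12860 + 2 i \sqrt{111}\right) - 8334 = -21194 + 2 i \sqrt{111}$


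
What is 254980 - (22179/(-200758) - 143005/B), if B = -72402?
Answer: 926544693342962/3633820179 ≈ 2.5498e+5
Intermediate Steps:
254980 - (22179/(-200758) - 143005/B) = 254980 - (22179/(-200758) - 143005/(-72402)) = 254980 - (22179*(-1/200758) - 143005*(-1/72402)) = 254980 - (-22179/200758 + 143005/72402) = 254980 - 1*6775898458/3633820179 = 254980 - 6775898458/3633820179 = 926544693342962/3633820179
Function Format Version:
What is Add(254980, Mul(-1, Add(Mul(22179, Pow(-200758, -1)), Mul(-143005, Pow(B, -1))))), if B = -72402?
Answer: Rational(926544693342962, 3633820179) ≈ 2.5498e+5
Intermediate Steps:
Add(254980, Mul(-1, Add(Mul(22179, Pow(-200758, -1)), Mul(-143005, Pow(B, -1))))) = Add(254980, Mul(-1, Add(Mul(22179, Pow(-200758, -1)), Mul(-143005, Pow(-72402, -1))))) = Add(254980, Mul(-1, Add(Mul(22179, Rational(-1, 200758)), Mul(-143005, Rational(-1, 72402))))) = Add(254980, Mul(-1, Add(Rational(-22179, 200758), Rational(143005, 72402)))) = Add(254980, Mul(-1, Rational(6775898458, 3633820179))) = Add(254980, Rational(-6775898458, 3633820179)) = Rational(926544693342962, 3633820179)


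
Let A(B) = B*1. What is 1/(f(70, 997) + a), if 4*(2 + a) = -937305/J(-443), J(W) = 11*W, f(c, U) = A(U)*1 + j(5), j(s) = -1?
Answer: 19492/20312353 ≈ 0.00095961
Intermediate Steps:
A(B) = B
f(c, U) = -1 + U (f(c, U) = U*1 - 1 = U - 1 = -1 + U)
a = 898321/19492 (a = -2 + (-937305/(11*(-443)))/4 = -2 + (-937305/(-4873))/4 = -2 + (-937305*(-1/4873))/4 = -2 + (¼)*(937305/4873) = -2 + 937305/19492 = 898321/19492 ≈ 46.087)
1/(f(70, 997) + a) = 1/((-1 + 997) + 898321/19492) = 1/(996 + 898321/19492) = 1/(20312353/19492) = 19492/20312353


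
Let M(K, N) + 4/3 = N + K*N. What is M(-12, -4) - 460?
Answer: -1252/3 ≈ -417.33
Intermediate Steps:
M(K, N) = -4/3 + N + K*N (M(K, N) = -4/3 + (N + K*N) = -4/3 + N + K*N)
M(-12, -4) - 460 = (-4/3 - 4 - 12*(-4)) - 460 = (-4/3 - 4 + 48) - 460 = 128/3 - 460 = -1252/3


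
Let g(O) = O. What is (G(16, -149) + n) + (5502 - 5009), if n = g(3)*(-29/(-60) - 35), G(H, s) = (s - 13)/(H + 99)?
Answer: 178499/460 ≈ 388.04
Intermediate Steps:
G(H, s) = (-13 + s)/(99 + H)
n = -2071/20 (n = 3*(-29/(-60) - 35) = 3*(-29*(-1/60) - 35) = 3*(29/60 - 35) = 3*(-2071/60) = -2071/20 ≈ -103.55)
(G(16, -149) + n) + (5502 - 5009) = ((-13 - 149)/(99 + 16) - 2071/20) + (5502 - 5009) = (-162/115 - 2071/20) + 493 = -48281/460 + 493 = 178499/460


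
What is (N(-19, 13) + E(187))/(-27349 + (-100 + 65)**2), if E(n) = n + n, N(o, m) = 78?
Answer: -113/6531 ≈ -0.017302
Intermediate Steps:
E(n) = 2*n
(N(-19, 13) + E(187))/(-27349 + (-100 + 65)**2) = (78 + 2*187)/(-27349 + (-100 + 65)**2) = (78 + 374)/(-27349 + (-35)**2) = 452/(-27349 + 1225) = 452/(-26124) = 452*(-1/26124) = -113/6531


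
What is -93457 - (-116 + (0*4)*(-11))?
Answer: -93341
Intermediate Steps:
-93457 - (-116 + (0*4)*(-11)) = -93457 - (-116 + 0*(-11)) = -93457 - (-116 + 0) = -93457 - 1*(-116) = -93457 + 116 = -93341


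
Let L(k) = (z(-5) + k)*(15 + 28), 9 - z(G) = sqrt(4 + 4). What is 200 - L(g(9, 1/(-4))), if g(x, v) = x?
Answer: -574 + 86*sqrt(2) ≈ -452.38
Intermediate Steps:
z(G) = 9 - 2*sqrt(2) (z(G) = 9 - sqrt(4 + 4) = 9 - sqrt(8) = 9 - 2*sqrt(2))
L(k) = 387 - 86*sqrt(2) + 43*k (L(k) = ((9 - 2*sqrt(2)) + k)*(15 + 28) = (9 + k - 2*sqrt(2))*43 = 387 - 86*sqrt(2) + 43*k)
200 - L(g(9, 1/(-4))) = 200 - (387 - 86*sqrt(2) + 43*9) = 200 - (387 - 86*sqrt(2) + 387) = 200 - (774 - 86*sqrt(2)) = 200 + (-774 + 86*sqrt(2)) = -574 + 86*sqrt(2)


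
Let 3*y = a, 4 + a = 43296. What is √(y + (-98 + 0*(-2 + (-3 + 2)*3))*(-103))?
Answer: √220722/3 ≈ 156.60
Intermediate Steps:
a = 43292 (a = -4 + 43296 = 43292)
y = 43292/3 (y = (⅓)*43292 = 43292/3 ≈ 14431.)
√(y + (-98 + 0*(-2 + (-3 + 2)*3))*(-103)) = √(43292/3 + (-98 + 0*(-2 + (-3 + 2)*3))*(-103)) = √(43292/3 + (-98 + 0*(-2 - 1*3))*(-103)) = √(43292/3 + (-98 + 0*(-2 - 3))*(-103)) = √(43292/3 + (-98 + 0*(-5))*(-103)) = √(43292/3 + (-98 + 0)*(-103)) = √(43292/3 - 98*(-103)) = √(43292/3 + 10094) = √(73574/3) = √220722/3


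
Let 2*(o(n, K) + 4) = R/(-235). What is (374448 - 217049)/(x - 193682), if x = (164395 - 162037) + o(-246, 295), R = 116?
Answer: -36988765/44962138 ≈ -0.82266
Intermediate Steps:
o(n, K) = -998/235 (o(n, K) = -4 + (116/(-235))/2 = -4 + (116*(-1/235))/2 = -4 + (½)*(-116/235) = -4 - 58/235 = -998/235)
x = 553132/235 (x = (164395 - 162037) - 998/235 = 2358 - 998/235 = 553132/235 ≈ 2353.8)
(374448 - 217049)/(x - 193682) = (374448 - 217049)/(553132/235 - 193682) = 157399/(-44962138/235) = 157399*(-235/44962138) = -36988765/44962138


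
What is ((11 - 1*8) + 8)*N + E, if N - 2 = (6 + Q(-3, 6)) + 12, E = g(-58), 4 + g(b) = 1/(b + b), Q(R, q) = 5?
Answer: 31435/116 ≈ 270.99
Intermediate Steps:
g(b) = -4 + 1/(2*b) (g(b) = -4 + 1/(b + b) = -4 + 1/(2*b))
E = -465/116 (E = -4 + (½)/(-58) = -4 + (½)*(-1/58) = -4 - 1/116 = -465/116 ≈ -4.0086)
N = 25 (N = 2 + ((6 + 5) + 12) = 2 + (11 + 12) = 2 + 23 = 25)
((11 - 1*8) + 8)*N + E = ((11 - 1*8) + 8)*25 - 465/116 = ((11 - 8) + 8)*25 - 465/116 = (3 + 8)*25 - 465/116 = 11*25 - 465/116 = 275 - 465/116 = 31435/116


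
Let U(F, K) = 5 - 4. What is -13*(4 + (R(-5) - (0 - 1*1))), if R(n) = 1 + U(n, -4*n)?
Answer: -91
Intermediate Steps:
U(F, K) = 1
R(n) = 2 (R(n) = 1 + 1 = 2)
-13*(4 + (R(-5) - (0 - 1*1))) = -13*(4 + (2 - (0 - 1*1))) = -13*(4 + (2 - (0 - 1))) = -13*(4 + (2 - 1*(-1))) = -13*(4 + (2 + 1)) = -13*(4 + 3) = -13*7 = -91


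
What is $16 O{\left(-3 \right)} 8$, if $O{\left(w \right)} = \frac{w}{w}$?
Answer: $128$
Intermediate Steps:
$O{\left(w \right)} = 1$
$16 O{\left(-3 \right)} 8 = 16 \cdot 1 \cdot 8 = 16 \cdot 8 = 128$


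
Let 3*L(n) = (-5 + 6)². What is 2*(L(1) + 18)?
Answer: 110/3 ≈ 36.667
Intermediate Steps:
L(n) = ⅓ (L(n) = (-5 + 6)²/3 = (⅓)*1² = (⅓)*1 = ⅓)
2*(L(1) + 18) = 2*(⅓ + 18) = 2*(55/3) = 110/3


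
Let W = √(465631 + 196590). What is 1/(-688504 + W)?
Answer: -688504/474037095795 - √662221/474037095795 ≈ -1.4541e-6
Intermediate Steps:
W = √662221 ≈ 813.77
1/(-688504 + W) = 1/(-688504 + √662221)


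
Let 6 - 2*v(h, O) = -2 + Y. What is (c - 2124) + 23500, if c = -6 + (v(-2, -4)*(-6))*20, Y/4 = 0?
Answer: 20890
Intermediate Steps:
Y = 0 (Y = 4*0 = 0)
v(h, O) = 4 (v(h, O) = 3 - (-2 + 0)/2 = 3 - ½*(-2) = 3 + 1 = 4)
c = -486 (c = -6 + (4*(-6))*20 = -6 - 24*20 = -6 - 480 = -486)
(c - 2124) + 23500 = (-486 - 2124) + 23500 = -2610 + 23500 = 20890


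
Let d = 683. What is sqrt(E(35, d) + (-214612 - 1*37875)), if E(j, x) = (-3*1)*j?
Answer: 4*I*sqrt(15787) ≈ 502.59*I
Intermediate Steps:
E(j, x) = -3*j
sqrt(E(35, d) + (-214612 - 1*37875)) = sqrt(-3*35 + (-214612 - 1*37875)) = sqrt(-105 + (-214612 - 37875)) = sqrt(-105 - 252487) = sqrt(-252592) = 4*I*sqrt(15787)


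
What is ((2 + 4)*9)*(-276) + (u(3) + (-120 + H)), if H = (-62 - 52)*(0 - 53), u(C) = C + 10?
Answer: -8969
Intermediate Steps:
u(C) = 10 + C
H = 6042 (H = -114*(-53) = 6042)
((2 + 4)*9)*(-276) + (u(3) + (-120 + H)) = ((2 + 4)*9)*(-276) + ((10 + 3) + (-120 + 6042)) = (6*9)*(-276) + (13 + 5922) = 54*(-276) + 5935 = -14904 + 5935 = -8969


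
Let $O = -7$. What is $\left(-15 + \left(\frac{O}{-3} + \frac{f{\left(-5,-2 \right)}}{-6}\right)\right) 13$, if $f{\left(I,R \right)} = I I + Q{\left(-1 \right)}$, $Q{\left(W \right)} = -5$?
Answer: $-208$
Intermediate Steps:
$f{\left(I,R \right)} = -5 + I^{2}$ ($f{\left(I,R \right)} = I I - 5 = I^{2} - 5 = -5 + I^{2}$)
$\left(-15 + \left(\frac{O}{-3} + \frac{f{\left(-5,-2 \right)}}{-6}\right)\right) 13 = \left(-15 + \left(- \frac{7}{-3} + \frac{-5 + \left(-5\right)^{2}}{-6}\right)\right) 13 = \left(-15 + \left(\left(-7\right) \left(- \frac{1}{3}\right) + \left(-5 + 25\right) \left(- \frac{1}{6}\right)\right)\right) 13 = \left(-15 + \left(\frac{7}{3} + 20 \left(- \frac{1}{6}\right)\right)\right) 13 = \left(-15 + \left(\frac{7}{3} - \frac{10}{3}\right)\right) 13 = \left(-15 - 1\right) 13 = \left(-16\right) 13 = -208$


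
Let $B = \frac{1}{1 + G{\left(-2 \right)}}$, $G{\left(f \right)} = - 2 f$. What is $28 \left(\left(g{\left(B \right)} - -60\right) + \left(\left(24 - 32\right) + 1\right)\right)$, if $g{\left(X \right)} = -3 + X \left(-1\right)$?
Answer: $\frac{6972}{5} \approx 1394.4$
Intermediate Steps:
$B = \frac{1}{5}$ ($B = \frac{1}{1 - -4} = \frac{1}{1 + 4} = \frac{1}{5} \approx 0.2$)
$g{\left(X \right)} = -3 - X$
$28 \left(\left(g{\left(B \right)} - -60\right) + \left(\left(24 - 32\right) + 1\right)\right) = 28 \left(\left(\left(-3 - \frac{1}{5}\right) - -60\right) + \left(\left(24 - 32\right) + 1\right)\right) = 28 \left(\left(\left(-3 - \frac{1}{5}\right) + 60\right) + \left(-8 + 1\right)\right) = 28 \left(\left(- \frac{16}{5} + 60\right) - 7\right) = 28 \left(\frac{284}{5} - 7\right) = 28 \cdot \frac{249}{5} = \frac{6972}{5}$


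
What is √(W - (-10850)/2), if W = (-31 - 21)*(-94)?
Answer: √10313 ≈ 101.55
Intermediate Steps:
W = 4888 (W = -52*(-94) = 4888)
√(W - (-10850)/2) = √(4888 - (-10850)/2) = √(4888 - 1550*(-7/2)) = √(4888 + 5425) = √10313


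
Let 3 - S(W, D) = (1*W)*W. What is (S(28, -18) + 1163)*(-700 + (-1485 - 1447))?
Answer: -1387424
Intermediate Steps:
S(W, D) = 3 - W² (S(W, D) = 3 - 1*W*W = 3 - W*W = 3 - W²)
(S(28, -18) + 1163)*(-700 + (-1485 - 1447)) = ((3 - 1*28²) + 1163)*(-700 + (-1485 - 1447)) = ((3 - 1*784) + 1163)*(-700 - 2932) = ((3 - 784) + 1163)*(-3632) = (-781 + 1163)*(-3632) = 382*(-3632) = -1387424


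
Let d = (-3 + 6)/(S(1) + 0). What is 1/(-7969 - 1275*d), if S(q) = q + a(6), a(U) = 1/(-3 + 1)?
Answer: -1/15619 ≈ -6.4025e-5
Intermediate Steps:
a(U) = -½ (a(U) = 1/(-2) = -½)
S(q) = -½ + q (S(q) = q - ½ = -½ + q)
d = 6 (d = (-3 + 6)/((-½ + 1) + 0) = 3/(½ + 0) = 3/(½) = 3*2 = 6)
1/(-7969 - 1275*d) = 1/(-7969 - 1275*6) = 1/(-7969 - 7650) = 1/(-15619) = -1/15619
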